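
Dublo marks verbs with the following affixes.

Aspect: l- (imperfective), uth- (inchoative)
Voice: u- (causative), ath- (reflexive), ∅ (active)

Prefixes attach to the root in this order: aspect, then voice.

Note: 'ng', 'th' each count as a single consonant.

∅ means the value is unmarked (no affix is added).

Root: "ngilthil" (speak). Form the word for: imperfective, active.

Attach aspect imperfective l- → lngilthil.
voice = active: zero marking, form stays lngilthil.

lngilthil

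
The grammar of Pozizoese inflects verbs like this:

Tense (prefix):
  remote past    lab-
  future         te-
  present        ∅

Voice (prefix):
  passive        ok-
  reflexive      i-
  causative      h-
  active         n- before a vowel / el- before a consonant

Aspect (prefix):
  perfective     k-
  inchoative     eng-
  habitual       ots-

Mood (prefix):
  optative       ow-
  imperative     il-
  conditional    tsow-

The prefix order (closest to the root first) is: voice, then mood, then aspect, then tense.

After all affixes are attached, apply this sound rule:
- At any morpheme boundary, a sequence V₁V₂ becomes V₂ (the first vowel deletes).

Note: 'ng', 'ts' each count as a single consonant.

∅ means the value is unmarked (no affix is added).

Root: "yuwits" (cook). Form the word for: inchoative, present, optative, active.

engowelyuwits

Attach voice active el- (before consonant 'y') → elyuwits.
Attach mood optative ow- → owelyuwits.
Attach aspect inchoative eng- → engowelyuwits.
tense = present: zero marking, form stays engowelyuwits.
Vowel deletion: no change.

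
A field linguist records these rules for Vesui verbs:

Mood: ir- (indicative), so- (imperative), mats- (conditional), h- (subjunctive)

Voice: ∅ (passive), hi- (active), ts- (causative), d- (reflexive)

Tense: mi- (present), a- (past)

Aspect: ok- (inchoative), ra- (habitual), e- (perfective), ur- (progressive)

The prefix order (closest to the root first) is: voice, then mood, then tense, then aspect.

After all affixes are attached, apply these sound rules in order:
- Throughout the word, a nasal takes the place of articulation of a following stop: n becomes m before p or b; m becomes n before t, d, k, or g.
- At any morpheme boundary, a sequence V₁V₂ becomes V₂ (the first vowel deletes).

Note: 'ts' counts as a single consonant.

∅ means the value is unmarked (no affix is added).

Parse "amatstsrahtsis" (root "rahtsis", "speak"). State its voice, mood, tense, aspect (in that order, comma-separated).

Segment: e-a-mats-ts-rahtsis.
voice: ts- → causative.
mood: mats- → conditional.
tense: a- → past.
aspect: e- → perfective.

causative, conditional, past, perfective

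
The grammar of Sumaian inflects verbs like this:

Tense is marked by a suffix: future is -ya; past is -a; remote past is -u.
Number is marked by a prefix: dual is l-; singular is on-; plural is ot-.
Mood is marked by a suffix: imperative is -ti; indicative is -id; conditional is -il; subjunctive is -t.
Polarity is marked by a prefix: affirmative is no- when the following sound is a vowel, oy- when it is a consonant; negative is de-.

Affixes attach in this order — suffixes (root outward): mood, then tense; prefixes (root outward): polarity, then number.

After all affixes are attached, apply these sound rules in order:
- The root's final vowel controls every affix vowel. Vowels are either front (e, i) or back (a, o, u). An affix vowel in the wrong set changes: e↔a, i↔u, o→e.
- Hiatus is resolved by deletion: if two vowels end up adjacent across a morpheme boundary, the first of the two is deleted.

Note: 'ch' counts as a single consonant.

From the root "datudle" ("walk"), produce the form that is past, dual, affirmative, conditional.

leydatudlile

Attach mood conditional -il → datudleil.
Attach polarity affirmative oy- (before consonant 'd') → oydatudleil.
Attach number dual l- → loydatudleil.
Attach tense past -a → loydatudleila.
Apply vowel harmony: loydatudleila → leydatudleile.
Apply vowel deletion: leydatudleile → leydatudlile.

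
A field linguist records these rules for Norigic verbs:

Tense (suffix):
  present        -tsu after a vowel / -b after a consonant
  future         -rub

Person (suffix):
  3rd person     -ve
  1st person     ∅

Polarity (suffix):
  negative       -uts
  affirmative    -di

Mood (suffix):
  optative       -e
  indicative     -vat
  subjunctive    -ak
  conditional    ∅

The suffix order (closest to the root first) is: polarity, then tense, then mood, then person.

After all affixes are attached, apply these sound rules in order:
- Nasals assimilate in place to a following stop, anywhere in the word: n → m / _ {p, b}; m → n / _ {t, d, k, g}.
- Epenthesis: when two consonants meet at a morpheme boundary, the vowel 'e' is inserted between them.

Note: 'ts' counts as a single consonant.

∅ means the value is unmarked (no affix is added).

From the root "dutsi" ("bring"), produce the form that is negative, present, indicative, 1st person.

Attach polarity negative -uts → dutsiuts.
Attach tense present -b (after consonant 'ts') → dutsiutsb.
Attach mood indicative -vat → dutsiutsbvat.
person = 1st person: zero marking, form stays dutsiutsbvat.
Nasal assimilation: no change.
Apply epenthesis: dutsiutsbvat → dutsiutsebevat.

dutsiutsebevat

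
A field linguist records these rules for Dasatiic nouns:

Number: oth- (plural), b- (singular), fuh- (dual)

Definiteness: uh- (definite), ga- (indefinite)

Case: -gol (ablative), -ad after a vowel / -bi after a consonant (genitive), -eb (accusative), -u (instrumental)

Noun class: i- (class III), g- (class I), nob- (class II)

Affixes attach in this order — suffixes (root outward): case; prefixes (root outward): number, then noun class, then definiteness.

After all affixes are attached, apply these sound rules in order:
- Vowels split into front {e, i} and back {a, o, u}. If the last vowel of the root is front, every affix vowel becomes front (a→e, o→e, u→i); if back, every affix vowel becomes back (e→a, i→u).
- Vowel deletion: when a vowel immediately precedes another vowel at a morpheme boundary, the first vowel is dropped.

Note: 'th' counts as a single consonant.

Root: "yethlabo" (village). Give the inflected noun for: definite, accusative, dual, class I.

Attach number dual fuh- → fuhyethlabo.
Attach noun class class I g- → gfuhyethlabo.
Attach definiteness definite uh- → uhgfuhyethlabo.
Attach case accusative -eb → uhgfuhyethlaboeb.
Apply vowel harmony: uhgfuhyethlaboeb → uhgfuhyethlaboab.
Apply vowel deletion: uhgfuhyethlaboab → uhgfuhyethlabab.

uhgfuhyethlabab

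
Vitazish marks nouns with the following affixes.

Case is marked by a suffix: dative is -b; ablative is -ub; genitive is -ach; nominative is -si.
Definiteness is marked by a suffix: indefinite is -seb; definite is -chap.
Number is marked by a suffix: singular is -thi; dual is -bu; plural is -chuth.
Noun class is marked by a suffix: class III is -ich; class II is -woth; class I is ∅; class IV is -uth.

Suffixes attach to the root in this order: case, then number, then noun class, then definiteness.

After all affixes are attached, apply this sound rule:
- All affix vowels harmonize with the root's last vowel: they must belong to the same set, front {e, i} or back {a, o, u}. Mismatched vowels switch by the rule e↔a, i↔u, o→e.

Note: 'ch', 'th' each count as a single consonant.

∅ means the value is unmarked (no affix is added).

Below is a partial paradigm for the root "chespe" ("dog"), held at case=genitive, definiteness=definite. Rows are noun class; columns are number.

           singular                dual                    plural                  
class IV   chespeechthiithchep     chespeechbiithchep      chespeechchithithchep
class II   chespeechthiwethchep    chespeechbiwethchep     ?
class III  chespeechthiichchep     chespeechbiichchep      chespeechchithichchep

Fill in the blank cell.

chespeechchithwethchep

Attach case genitive -ach → chespeach.
Attach number plural -chuth → chespeachchuth.
Attach noun class class II -woth → chespeachchuthwoth.
Attach definiteness definite -chap → chespeachchuthwothchap.
Apply vowel harmony: chespeachchuthwothchap → chespeechchithwethchep.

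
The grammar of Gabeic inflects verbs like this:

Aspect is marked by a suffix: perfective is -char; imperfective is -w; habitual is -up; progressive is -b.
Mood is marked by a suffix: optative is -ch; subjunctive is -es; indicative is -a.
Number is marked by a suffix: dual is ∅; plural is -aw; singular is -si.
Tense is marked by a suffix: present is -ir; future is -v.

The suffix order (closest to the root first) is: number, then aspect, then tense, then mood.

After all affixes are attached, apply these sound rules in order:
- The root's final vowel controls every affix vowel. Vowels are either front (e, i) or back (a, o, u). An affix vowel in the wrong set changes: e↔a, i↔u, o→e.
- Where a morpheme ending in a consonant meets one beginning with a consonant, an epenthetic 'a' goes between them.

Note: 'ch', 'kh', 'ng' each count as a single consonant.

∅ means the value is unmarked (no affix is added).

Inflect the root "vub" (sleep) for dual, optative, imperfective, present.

number = dual: zero marking, form stays vub.
Attach aspect imperfective -w → vubw.
Attach tense present -ir → vubwir.
Attach mood optative -ch → vubwirch.
Apply vowel harmony: vubwirch → vubwurch.
Apply epenthesis: vubwurch → vubawurach.

vubawurach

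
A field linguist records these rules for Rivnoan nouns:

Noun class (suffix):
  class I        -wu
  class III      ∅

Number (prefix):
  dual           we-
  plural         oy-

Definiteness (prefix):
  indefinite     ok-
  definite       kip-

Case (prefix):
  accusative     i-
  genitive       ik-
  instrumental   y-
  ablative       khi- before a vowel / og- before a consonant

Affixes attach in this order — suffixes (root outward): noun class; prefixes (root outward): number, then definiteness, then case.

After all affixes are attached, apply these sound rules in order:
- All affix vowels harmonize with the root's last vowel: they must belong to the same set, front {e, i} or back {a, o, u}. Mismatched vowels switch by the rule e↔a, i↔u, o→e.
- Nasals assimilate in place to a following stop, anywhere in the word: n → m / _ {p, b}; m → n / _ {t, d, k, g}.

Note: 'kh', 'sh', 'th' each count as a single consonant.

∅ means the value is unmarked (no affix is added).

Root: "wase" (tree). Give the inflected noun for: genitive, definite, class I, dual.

Attach number dual we- → wewase.
Attach definiteness definite kip- → kipwewase.
Attach noun class class I -wu → kipwewasewu.
Attach case genitive ik- → ikkipwewasewu.
Apply vowel harmony: ikkipwewasewu → ikkipwewasewi.
Nasal assimilation: no change.

ikkipwewasewi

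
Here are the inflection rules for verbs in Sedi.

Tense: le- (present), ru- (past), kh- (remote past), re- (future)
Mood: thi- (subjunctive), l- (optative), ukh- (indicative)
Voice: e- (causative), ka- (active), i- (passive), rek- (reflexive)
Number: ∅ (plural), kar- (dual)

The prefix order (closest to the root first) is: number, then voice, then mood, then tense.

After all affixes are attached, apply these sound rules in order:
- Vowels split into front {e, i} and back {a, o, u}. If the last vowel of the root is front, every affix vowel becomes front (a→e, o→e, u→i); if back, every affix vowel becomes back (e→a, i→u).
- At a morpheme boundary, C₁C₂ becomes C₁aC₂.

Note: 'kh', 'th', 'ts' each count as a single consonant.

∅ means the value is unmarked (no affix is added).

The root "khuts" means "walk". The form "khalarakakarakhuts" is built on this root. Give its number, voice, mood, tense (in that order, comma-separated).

dual, reflexive, optative, remote past

Segment: kh-l-rek-kar-khuts.
number: kar- → dual.
voice: rek- → reflexive.
mood: l- → optative.
tense: kh- → remote past.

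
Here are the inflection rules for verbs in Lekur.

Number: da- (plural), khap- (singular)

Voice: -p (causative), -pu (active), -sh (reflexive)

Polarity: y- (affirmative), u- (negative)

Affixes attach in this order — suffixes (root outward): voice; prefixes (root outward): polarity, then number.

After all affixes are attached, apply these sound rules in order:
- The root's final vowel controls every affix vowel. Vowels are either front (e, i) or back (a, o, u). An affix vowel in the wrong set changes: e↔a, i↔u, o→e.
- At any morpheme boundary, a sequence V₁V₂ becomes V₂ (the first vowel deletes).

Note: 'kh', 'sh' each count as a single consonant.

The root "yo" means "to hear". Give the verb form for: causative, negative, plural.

duyop

Attach polarity negative u- → uyo.
Attach voice causative -p → uyop.
Attach number plural da- → dauyop.
Vowel harmony: no change.
Apply vowel deletion: dauyop → duyop.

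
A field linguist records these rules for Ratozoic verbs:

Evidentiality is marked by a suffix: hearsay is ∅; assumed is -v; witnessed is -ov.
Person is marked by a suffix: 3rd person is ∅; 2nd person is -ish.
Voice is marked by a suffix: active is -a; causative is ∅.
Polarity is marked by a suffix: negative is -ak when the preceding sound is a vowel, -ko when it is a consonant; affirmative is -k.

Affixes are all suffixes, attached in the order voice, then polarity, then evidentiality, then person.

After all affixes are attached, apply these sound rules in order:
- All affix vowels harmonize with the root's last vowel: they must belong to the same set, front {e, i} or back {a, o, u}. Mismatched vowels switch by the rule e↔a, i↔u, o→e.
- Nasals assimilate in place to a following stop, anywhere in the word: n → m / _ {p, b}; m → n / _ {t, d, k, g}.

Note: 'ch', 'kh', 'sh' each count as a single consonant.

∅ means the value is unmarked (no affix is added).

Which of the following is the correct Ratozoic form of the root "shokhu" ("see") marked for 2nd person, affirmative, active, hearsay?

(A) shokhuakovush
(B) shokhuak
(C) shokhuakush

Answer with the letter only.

Attach voice active -a → shokhua.
Attach polarity affirmative -k → shokhuak.
evidentiality = hearsay: zero marking, form stays shokhuak.
Attach person 2nd person -ish → shokhuakish.
Apply vowel harmony: shokhuakish → shokhuakush.
Nasal assimilation: no change.
So the correct form is shokhuakush, option (C).
(B) shokhuak is wrong: it uses 3rd person instead of 2nd person for person.
(A) shokhuakovush is wrong: it uses witnessed instead of hearsay for evidentiality.

C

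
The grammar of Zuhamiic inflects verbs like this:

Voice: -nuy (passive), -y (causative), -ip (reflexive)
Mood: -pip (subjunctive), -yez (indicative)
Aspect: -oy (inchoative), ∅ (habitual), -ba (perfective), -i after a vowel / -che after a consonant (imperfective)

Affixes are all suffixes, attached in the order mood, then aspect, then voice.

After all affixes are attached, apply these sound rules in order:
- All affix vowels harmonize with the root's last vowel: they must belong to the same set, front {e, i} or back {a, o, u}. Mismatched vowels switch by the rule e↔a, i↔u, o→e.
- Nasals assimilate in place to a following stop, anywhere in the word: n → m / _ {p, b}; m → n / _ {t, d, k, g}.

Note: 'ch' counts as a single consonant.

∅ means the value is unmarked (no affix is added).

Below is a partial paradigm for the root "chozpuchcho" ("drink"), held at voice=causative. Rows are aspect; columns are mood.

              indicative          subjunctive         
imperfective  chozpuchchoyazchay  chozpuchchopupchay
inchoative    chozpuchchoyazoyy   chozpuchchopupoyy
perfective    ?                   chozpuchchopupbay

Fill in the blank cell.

Attach mood indicative -yez → chozpuchchoyez.
Attach aspect perfective -ba → chozpuchchoyezba.
Attach voice causative -y → chozpuchchoyezbay.
Apply vowel harmony: chozpuchchoyezbay → chozpuchchoyazbay.
Nasal assimilation: no change.

chozpuchchoyazbay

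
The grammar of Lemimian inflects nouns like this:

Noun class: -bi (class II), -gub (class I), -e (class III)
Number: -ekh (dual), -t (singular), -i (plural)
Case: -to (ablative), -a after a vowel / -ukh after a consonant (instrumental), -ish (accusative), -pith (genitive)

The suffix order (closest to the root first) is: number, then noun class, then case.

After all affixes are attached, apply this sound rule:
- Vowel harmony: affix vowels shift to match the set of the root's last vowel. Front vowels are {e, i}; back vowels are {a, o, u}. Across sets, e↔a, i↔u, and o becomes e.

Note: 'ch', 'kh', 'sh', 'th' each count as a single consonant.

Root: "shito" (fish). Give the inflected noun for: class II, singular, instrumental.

Attach number singular -t → shitot.
Attach noun class class II -bi → shitotbi.
Attach case instrumental -a (after vowel 'i') → shitotbia.
Apply vowel harmony: shitotbia → shitotbua.

shitotbua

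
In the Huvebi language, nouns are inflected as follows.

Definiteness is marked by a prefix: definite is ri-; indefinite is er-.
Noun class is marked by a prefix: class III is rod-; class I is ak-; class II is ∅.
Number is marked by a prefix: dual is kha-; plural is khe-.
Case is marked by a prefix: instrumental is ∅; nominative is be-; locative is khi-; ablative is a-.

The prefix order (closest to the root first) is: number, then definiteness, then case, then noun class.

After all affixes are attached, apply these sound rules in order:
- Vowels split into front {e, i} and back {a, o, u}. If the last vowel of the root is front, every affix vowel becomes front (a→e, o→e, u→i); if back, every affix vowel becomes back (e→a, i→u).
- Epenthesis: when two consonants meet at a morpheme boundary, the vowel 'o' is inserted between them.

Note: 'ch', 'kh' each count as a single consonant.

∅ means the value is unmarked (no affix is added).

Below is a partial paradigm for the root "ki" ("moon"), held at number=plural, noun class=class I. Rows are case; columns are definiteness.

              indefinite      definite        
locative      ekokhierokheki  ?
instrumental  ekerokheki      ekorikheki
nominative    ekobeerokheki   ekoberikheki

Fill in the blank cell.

Attach number plural khe- → kheki.
Attach definiteness definite ri- → rikheki.
Attach case locative khi- → khirikheki.
Attach noun class class I ak- → akkhirikheki.
Apply vowel harmony: akkhirikheki → ekkhirikheki.
Apply epenthesis: ekkhirikheki → ekokhirikheki.

ekokhirikheki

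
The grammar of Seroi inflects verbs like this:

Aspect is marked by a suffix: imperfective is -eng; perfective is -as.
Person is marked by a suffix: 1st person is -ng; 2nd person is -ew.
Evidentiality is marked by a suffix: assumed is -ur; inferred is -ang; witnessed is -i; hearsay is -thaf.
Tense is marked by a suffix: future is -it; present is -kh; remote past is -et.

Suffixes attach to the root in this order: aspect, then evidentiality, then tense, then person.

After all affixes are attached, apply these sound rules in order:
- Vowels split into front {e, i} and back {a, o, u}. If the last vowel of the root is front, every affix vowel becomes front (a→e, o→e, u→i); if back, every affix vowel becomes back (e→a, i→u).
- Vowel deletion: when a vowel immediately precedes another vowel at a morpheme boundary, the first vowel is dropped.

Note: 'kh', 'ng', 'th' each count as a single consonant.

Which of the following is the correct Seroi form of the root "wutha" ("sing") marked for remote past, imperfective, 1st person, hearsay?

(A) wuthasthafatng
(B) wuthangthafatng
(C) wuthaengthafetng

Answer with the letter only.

Attach aspect imperfective -eng → wuthaeng.
Attach evidentiality hearsay -thaf → wuthaengthaf.
Attach tense remote past -et → wuthaengthafet.
Attach person 1st person -ng → wuthaengthafetng.
Apply vowel harmony: wuthaengthafetng → wuthaangthafatng.
Apply vowel deletion: wuthaangthafatng → wuthangthafatng.
So the correct form is wuthangthafatng, option (B).
(C) wuthaengthafetng is wrong: it fails to apply the sound rule(s).
(A) wuthasthafatng is wrong: it uses perfective instead of imperfective for aspect.

B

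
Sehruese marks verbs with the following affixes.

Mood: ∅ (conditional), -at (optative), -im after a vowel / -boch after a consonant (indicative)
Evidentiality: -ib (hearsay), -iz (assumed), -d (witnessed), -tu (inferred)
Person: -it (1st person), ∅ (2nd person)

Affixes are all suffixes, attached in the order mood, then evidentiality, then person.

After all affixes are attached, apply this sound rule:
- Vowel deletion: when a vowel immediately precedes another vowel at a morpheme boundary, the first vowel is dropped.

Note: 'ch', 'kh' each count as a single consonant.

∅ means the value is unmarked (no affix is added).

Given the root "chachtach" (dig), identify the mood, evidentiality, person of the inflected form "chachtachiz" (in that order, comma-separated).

conditional, assumed, 2nd person

Segment: chachtach-iz.
mood: ∅ → conditional.
evidentiality: -iz → assumed.
person: ∅ → 2nd person.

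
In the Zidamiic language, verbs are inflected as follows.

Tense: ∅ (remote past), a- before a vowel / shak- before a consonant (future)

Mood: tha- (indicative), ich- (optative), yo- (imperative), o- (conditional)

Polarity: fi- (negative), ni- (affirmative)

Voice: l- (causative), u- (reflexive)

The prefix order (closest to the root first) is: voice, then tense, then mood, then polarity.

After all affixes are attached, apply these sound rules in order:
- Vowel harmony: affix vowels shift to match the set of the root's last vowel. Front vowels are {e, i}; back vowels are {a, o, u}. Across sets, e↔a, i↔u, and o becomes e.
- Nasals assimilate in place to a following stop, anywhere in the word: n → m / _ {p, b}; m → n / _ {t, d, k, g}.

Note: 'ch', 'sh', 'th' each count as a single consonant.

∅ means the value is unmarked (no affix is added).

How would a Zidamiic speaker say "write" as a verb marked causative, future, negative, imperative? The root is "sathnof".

fuyoshaklsathnof

Attach voice causative l- → lsathnof.
Attach tense future shak- (before consonant 'l') → shaklsathnof.
Attach mood imperative yo- → yoshaklsathnof.
Attach polarity negative fi- → fiyoshaklsathnof.
Apply vowel harmony: fiyoshaklsathnof → fuyoshaklsathnof.
Nasal assimilation: no change.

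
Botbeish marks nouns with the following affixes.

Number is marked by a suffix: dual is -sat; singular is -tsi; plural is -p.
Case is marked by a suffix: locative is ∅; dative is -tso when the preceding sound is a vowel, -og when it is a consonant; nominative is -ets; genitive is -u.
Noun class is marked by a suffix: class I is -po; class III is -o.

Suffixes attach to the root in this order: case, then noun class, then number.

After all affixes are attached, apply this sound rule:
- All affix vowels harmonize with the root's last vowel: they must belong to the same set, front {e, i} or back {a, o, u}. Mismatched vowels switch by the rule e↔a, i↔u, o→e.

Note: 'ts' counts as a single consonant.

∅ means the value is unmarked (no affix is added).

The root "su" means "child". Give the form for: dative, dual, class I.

sutsoposat

Attach case dative -tso (after vowel 'u') → sutso.
Attach noun class class I -po → sutsopo.
Attach number dual -sat → sutsoposat.
Vowel harmony: no change.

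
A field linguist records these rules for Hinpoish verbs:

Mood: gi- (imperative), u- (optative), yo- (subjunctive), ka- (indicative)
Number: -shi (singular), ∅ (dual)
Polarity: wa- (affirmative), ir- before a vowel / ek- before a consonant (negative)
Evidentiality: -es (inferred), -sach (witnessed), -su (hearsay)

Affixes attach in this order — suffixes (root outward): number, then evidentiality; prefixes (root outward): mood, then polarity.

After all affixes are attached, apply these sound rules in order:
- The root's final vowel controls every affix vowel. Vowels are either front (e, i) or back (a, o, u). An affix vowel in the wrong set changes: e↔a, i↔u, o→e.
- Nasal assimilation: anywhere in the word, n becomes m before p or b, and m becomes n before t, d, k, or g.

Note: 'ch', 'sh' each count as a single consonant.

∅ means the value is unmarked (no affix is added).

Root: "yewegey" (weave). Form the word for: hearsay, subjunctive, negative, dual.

ekyeyewegeysi

Attach mood subjunctive yo- → yoyewegey.
Attach polarity negative ek- (before consonant 'y') → ekyoyewegey.
number = dual: zero marking, form stays ekyoyewegey.
Attach evidentiality hearsay -su → ekyoyewegeysu.
Apply vowel harmony: ekyoyewegeysu → ekyeyewegeysi.
Nasal assimilation: no change.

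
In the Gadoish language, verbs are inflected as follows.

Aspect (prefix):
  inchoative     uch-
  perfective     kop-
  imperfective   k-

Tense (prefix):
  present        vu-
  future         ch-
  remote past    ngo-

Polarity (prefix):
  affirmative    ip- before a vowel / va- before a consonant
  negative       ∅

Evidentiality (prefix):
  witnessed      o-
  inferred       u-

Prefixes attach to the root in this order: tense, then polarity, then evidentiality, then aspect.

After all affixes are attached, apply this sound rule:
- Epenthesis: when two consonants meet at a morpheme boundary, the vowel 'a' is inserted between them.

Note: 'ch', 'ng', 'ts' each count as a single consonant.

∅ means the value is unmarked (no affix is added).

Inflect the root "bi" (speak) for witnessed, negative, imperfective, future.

kochabi

Attach tense future ch- → chbi.
polarity = negative: zero marking, form stays chbi.
Attach evidentiality witnessed o- → ochbi.
Attach aspect imperfective k- → kochbi.
Apply epenthesis: kochbi → kochabi.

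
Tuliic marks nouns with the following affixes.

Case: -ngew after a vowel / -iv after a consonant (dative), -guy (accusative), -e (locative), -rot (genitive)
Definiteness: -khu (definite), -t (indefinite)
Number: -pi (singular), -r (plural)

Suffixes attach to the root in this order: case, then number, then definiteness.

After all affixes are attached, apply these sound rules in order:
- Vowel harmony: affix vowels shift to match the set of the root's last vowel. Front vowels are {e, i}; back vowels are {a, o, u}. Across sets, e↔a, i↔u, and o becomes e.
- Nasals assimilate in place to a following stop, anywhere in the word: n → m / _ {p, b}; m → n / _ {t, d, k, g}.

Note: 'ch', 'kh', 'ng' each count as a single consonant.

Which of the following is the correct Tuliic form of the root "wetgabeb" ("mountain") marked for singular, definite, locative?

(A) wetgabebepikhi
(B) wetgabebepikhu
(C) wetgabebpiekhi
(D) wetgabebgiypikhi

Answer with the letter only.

Attach case locative -e → wetgabebe.
Attach number singular -pi → wetgabebepi.
Attach definiteness definite -khu → wetgabebepikhu.
Apply vowel harmony: wetgabebepikhu → wetgabebepikhi.
Nasal assimilation: no change.
So the correct form is wetgabebepikhi, option (A).
(B) wetgabebepikhu is wrong: it fails to apply the sound rule(s).
(C) wetgabebpiekhi is wrong: it has the affixes in the wrong order.
(D) wetgabebgiypikhi is wrong: it uses accusative instead of locative for case.

A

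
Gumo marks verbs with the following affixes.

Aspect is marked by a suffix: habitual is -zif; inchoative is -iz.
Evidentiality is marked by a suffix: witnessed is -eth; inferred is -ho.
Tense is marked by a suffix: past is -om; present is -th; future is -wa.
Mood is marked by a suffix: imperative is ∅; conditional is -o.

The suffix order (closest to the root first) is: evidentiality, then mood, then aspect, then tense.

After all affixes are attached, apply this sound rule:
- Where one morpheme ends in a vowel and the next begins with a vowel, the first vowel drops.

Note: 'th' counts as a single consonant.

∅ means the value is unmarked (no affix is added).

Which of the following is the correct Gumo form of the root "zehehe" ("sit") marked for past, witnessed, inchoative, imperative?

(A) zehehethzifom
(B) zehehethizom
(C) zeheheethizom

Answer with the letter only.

Attach evidentiality witnessed -eth → zeheheeth.
mood = imperative: zero marking, form stays zeheheeth.
Attach aspect inchoative -iz → zeheheethiz.
Attach tense past -om → zeheheethizom.
Apply vowel deletion: zeheheethizom → zehehethizom.
So the correct form is zehehethizom, option (B).
(A) zehehethzifom is wrong: it uses habitual instead of inchoative for aspect.
(C) zeheheethizom is wrong: it fails to apply the sound rule(s).

B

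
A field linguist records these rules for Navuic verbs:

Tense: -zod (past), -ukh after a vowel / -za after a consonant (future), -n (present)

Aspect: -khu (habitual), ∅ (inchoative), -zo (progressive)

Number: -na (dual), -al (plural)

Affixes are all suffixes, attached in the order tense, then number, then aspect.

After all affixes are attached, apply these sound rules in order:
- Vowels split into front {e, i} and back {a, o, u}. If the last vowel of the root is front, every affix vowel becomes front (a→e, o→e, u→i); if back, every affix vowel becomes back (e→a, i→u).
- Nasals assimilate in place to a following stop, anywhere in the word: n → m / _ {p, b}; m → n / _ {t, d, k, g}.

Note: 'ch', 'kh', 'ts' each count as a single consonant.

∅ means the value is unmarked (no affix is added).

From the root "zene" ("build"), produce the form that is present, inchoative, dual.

Attach tense present -n → zenen.
Attach number dual -na → zenenna.
aspect = inchoative: zero marking, form stays zenenna.
Apply vowel harmony: zenenna → zenenne.
Nasal assimilation: no change.

zenenne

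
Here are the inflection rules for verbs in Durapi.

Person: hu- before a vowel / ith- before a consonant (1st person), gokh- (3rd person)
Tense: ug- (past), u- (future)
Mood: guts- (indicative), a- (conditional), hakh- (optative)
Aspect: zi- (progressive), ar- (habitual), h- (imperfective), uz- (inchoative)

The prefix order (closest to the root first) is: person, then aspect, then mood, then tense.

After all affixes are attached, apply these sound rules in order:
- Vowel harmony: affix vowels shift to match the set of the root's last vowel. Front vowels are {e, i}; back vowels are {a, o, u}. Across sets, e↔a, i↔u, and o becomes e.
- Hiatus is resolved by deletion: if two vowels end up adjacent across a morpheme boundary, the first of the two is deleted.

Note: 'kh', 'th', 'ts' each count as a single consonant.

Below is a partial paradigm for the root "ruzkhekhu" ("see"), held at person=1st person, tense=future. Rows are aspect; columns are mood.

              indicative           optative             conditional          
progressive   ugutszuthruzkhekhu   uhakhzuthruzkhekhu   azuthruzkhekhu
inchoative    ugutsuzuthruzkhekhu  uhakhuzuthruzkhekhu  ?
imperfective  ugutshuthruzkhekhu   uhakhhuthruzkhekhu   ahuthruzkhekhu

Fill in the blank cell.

Attach person 1st person ith- (before consonant 'r') → ithruzkhekhu.
Attach aspect inchoative uz- → uzithruzkhekhu.
Attach mood conditional a- → auzithruzkhekhu.
Attach tense future u- → uauzithruzkhekhu.
Apply vowel harmony: uauzithruzkhekhu → uauzuthruzkhekhu.
Apply vowel deletion: uauzuthruzkhekhu → uzuthruzkhekhu.

uzuthruzkhekhu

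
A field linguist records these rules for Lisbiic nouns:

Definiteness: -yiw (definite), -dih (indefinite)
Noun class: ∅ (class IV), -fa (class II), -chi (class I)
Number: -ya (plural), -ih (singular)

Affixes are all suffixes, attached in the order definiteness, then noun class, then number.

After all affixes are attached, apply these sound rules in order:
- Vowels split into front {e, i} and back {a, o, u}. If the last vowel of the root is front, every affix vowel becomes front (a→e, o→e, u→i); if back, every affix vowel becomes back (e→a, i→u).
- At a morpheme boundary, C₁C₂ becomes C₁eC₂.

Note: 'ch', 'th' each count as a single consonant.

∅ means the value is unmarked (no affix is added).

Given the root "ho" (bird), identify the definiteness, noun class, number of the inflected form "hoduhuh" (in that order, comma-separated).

indefinite, class IV, singular

Segment: ho-dih-ih.
definiteness: -dih → indefinite.
noun class: ∅ → class IV.
number: -ih → singular.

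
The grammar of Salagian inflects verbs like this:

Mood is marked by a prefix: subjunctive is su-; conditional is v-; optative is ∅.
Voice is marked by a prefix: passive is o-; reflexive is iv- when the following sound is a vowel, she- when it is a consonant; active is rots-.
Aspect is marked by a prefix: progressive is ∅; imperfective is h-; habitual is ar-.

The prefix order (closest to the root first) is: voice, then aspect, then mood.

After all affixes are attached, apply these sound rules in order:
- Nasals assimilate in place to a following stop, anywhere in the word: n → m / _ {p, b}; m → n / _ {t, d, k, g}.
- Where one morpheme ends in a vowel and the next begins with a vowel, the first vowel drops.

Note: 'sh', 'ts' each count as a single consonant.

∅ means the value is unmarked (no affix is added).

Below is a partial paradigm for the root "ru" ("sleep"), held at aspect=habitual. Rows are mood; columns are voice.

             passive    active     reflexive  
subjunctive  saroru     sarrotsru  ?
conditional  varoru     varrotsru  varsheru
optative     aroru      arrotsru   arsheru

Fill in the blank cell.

sarsheru

Attach voice reflexive she- (before consonant 'r') → sheru.
Attach aspect habitual ar- → arsheru.
Attach mood subjunctive su- → suarsheru.
Nasal assimilation: no change.
Apply vowel deletion: suarsheru → sarsheru.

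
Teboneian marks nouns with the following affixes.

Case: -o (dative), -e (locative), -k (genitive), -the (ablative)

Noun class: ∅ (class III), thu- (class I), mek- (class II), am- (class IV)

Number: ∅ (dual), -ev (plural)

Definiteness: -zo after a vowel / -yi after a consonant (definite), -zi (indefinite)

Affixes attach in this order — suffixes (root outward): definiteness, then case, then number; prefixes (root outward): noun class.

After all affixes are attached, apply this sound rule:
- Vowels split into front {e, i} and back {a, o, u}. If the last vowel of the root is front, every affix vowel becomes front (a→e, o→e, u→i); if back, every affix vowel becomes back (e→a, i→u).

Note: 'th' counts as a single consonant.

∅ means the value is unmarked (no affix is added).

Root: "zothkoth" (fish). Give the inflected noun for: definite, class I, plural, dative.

thuzothkothyuoav

Attach definiteness definite -yi (after consonant 'th') → zothkothyi.
Attach case dative -o → zothkothyio.
Attach noun class class I thu- → thuzothkothyio.
Attach number plural -ev → thuzothkothyioev.
Apply vowel harmony: thuzothkothyioev → thuzothkothyuoav.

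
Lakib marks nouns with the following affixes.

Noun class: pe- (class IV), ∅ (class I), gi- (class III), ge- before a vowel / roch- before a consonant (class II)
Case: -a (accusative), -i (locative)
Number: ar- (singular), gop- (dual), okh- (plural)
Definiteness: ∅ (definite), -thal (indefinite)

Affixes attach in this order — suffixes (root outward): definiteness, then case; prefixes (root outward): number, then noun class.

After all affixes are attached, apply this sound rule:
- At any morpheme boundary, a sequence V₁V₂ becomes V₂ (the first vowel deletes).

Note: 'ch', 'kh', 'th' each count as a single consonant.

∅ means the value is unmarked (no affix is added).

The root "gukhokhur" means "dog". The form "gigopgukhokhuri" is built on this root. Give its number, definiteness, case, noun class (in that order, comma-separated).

Segment: gi-gop-gukhokhur-i.
number: gop- → dual.
definiteness: ∅ → definite.
case: -i → locative.
noun class: gi- → class III.

dual, definite, locative, class III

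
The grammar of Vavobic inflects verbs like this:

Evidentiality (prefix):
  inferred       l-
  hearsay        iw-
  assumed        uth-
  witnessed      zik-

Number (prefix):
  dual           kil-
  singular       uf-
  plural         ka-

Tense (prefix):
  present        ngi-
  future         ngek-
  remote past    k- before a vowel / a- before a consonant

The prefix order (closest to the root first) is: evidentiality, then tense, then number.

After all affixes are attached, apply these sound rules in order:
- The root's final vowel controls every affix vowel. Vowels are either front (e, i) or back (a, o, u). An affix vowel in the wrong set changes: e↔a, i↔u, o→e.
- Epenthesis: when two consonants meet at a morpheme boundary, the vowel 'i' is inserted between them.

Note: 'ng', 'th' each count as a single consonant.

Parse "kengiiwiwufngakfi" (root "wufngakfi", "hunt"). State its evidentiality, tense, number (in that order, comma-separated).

hearsay, present, plural

Segment: ka-ngi-iw-wufngakfi.
evidentiality: iw- → hearsay.
tense: ngi- → present.
number: ka- → plural.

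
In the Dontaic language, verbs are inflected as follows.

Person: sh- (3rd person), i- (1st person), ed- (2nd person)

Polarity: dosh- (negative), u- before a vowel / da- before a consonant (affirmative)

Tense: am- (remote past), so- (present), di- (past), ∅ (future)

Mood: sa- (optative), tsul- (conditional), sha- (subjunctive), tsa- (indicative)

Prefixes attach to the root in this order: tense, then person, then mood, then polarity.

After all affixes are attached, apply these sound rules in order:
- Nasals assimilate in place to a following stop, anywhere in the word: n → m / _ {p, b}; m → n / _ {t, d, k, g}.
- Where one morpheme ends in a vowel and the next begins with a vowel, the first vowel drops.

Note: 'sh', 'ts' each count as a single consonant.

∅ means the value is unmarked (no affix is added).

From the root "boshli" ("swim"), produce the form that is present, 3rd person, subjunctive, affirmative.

Attach tense present so- → soboshli.
Attach person 3rd person sh- → shsoboshli.
Attach mood subjunctive sha- → shashsoboshli.
Attach polarity affirmative da- (before consonant 'sh') → dashashsoboshli.
Nasal assimilation: no change.
Vowel deletion: no change.

dashashsoboshli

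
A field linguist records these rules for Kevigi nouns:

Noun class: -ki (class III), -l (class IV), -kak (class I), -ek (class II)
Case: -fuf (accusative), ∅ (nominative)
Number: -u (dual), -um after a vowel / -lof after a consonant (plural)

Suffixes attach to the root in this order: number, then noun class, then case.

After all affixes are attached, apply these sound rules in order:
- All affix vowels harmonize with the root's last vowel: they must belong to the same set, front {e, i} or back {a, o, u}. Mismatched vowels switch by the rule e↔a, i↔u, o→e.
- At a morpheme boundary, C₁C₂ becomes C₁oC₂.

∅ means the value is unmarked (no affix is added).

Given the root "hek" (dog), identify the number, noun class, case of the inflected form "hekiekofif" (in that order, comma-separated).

dual, class II, accusative

Segment: hek-u-ek-fuf.
number: -u → dual.
noun class: -ek → class II.
case: -fuf → accusative.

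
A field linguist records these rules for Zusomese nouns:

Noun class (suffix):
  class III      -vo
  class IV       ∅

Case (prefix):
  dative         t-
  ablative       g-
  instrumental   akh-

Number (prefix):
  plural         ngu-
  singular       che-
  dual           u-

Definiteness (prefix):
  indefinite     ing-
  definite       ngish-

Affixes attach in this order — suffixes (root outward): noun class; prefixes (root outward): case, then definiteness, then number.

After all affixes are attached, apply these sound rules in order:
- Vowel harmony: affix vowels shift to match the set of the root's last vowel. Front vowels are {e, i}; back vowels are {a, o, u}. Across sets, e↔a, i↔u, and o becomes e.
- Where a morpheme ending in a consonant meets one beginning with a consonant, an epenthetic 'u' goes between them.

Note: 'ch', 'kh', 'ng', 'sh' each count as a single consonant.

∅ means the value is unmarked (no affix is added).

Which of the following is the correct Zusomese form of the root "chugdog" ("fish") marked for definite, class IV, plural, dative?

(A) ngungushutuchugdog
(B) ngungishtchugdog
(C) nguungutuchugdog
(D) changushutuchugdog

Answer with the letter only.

Attach case dative t- → tchugdog.
noun class = class IV: zero marking, form stays tchugdog.
Attach definiteness definite ngish- → ngishtchugdog.
Attach number plural ngu- → ngungishtchugdog.
Apply vowel harmony: ngungishtchugdog → ngungushtchugdog.
Apply epenthesis: ngungushtchugdog → ngungushutuchugdog.
So the correct form is ngungushutuchugdog, option (A).
(C) nguungutuchugdog is wrong: it uses indefinite instead of definite for definiteness.
(B) ngungishtchugdog is wrong: it fails to apply the sound rule(s).
(D) changushutuchugdog is wrong: it uses singular instead of plural for number.

A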